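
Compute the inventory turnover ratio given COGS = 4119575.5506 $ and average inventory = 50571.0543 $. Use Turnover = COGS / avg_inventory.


Turnover = 4119575.5506 / 50571.0543 = 81.4611

81.4611


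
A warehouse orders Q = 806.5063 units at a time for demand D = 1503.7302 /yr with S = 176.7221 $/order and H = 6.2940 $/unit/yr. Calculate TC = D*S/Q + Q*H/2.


Ordering cost = D*S/Q = 329.4982
Holding cost = Q*H/2 = 2538.0753
TC = 329.4982 + 2538.0753 = 2867.5735

2867.5735 $/yr


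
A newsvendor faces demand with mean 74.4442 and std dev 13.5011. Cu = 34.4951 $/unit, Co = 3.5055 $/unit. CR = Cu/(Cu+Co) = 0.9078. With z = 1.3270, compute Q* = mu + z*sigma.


CR = Cu/(Cu+Co) = 34.4951/(34.4951+3.5055) = 0.9078
z = 1.3270
Q* = 74.4442 + 1.3270 * 13.5011 = 92.3602

92.3602 units


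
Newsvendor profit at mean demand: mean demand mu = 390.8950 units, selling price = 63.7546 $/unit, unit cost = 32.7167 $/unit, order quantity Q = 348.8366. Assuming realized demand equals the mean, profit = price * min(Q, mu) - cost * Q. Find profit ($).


Sales at mu = min(348.8366, 390.8950) = 348.8366
Revenue = 63.7546 * 348.8366 = 22239.9379
Total cost = 32.7167 * 348.8366 = 11412.7824
Profit = 22239.9379 - 11412.7824 = 10827.1555

10827.1555 $


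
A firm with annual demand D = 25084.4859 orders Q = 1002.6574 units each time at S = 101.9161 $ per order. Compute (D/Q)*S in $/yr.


Number of orders = D/Q = 25.0180
Cost = 25.0180 * 101.9161 = 2549.7373

2549.7373 $/yr


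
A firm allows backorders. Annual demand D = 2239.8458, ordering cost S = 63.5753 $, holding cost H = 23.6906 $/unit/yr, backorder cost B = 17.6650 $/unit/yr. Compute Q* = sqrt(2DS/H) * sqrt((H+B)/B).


sqrt(2DS/H) = 109.6428
sqrt((H+B)/B) = 1.5301
Q* = 109.6428 * 1.5301 = 167.7608

167.7608 units


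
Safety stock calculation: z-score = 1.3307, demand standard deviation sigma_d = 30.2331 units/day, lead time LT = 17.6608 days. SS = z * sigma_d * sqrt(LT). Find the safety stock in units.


sqrt(LT) = sqrt(17.6608) = 4.2025
SS = 1.3307 * 30.2331 * 4.2025 = 169.0706

169.0706 units


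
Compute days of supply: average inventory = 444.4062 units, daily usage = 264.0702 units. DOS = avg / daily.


DOS = 444.4062 / 264.0702 = 1.6829

1.6829 days


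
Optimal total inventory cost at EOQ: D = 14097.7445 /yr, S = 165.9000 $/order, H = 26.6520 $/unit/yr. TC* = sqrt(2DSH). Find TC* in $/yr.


2*D*S*H = 124668238.0722
TC* = sqrt(124668238.0722) = 11165.4932

11165.4932 $/yr


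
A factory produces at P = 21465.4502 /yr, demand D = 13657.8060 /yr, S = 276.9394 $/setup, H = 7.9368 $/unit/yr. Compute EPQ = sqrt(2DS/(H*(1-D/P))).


1 - D/P = 1 - 0.6363 = 0.3637
H*(1-D/P) = 2.8869
2DS = 7564769.1979
EPQ = sqrt(2620415.9427) = 1618.7699

1618.7699 units


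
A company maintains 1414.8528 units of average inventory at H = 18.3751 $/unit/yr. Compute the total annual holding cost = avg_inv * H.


Cost = 1414.8528 * 18.3751 = 25998.0617

25998.0617 $/yr


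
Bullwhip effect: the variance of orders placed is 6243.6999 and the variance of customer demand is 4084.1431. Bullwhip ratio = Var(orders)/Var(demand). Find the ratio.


BW = 6243.6999 / 4084.1431 = 1.5288

1.5288


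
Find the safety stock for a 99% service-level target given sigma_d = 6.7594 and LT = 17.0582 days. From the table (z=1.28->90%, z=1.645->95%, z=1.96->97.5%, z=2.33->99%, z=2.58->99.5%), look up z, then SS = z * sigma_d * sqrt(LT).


From the table, SL = 99% corresponds to z = 2.33
sqrt(LT) = sqrt(17.0582) = 4.1302
SS = 2.33 * 6.7594 * 4.1302 = 65.0475

65.0475 units


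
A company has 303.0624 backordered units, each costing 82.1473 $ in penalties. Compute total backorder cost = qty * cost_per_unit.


Total = 303.0624 * 82.1473 = 24895.7579

24895.7579 $


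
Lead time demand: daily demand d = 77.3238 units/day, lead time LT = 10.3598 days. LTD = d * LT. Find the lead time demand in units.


LTD = 77.3238 * 10.3598 = 801.0591

801.0591 units


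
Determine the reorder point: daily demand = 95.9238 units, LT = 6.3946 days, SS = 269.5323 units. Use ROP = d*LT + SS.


d*LT = 95.9238 * 6.3946 = 613.3943
ROP = 613.3943 + 269.5323 = 882.9266

882.9266 units


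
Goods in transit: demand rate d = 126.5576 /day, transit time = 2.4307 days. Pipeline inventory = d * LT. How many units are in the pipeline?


Pipeline = 126.5576 * 2.4307 = 307.6236

307.6236 units


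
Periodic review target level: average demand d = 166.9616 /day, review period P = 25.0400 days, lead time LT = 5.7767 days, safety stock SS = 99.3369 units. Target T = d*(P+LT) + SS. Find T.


P + LT = 30.8167
d*(P+LT) = 166.9616 * 30.8167 = 5145.2055
T = 5145.2055 + 99.3369 = 5244.5424

5244.5424 units


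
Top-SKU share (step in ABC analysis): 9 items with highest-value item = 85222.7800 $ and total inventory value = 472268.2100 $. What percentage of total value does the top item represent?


Top item = 85222.7800
Total = 472268.2100
Percentage = 85222.7800 / 472268.2100 * 100 = 18.0454

18.0454%


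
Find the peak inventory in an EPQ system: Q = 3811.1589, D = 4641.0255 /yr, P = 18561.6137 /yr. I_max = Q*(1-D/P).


D/P = 0.2500
1 - D/P = 0.7500
I_max = 3811.1589 * 0.7500 = 2858.2414

2858.2414 units


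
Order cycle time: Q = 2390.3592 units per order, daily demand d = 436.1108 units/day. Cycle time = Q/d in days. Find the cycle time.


Cycle = 2390.3592 / 436.1108 = 5.4811

5.4811 days


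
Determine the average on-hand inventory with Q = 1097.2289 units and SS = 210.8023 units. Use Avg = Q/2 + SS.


Q/2 = 548.6145
Avg = 548.6145 + 210.8023 = 759.4168

759.4168 units


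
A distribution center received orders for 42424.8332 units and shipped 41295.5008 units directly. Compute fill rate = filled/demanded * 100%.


FR = 41295.5008 / 42424.8332 * 100 = 97.3380

97.3380%


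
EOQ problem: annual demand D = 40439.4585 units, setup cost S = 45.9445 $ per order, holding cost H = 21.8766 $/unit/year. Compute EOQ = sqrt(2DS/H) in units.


2*D*S = 2 * 40439.4585 * 45.9445 = 3715941.4021
2*D*S/H = 169859.1830
EOQ = sqrt(169859.1830) = 412.1398

412.1398 units


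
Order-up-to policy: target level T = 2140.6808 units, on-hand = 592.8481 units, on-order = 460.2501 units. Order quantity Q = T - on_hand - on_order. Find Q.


Inventory position = OH + OO = 592.8481 + 460.2501 = 1053.0982
Q = 2140.6808 - 1053.0982 = 1087.5826

1087.5826 units


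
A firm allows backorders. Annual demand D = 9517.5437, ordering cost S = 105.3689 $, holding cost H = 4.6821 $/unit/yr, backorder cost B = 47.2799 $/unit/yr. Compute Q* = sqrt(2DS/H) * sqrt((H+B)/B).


sqrt(2DS/H) = 654.5055
sqrt((H+B)/B) = 1.0483
Q* = 654.5055 * 1.0483 = 686.1483

686.1483 units


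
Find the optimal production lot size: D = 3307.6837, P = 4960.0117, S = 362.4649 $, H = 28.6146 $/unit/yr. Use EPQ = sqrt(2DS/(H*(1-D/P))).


1 - D/P = 1 - 0.6669 = 0.3331
H*(1-D/P) = 9.5324
2DS = 2397838.4831
EPQ = sqrt(251546.7353) = 501.5444

501.5444 units


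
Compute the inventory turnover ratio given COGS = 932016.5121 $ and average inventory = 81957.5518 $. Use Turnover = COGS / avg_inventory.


Turnover = 932016.5121 / 81957.5518 = 11.3719

11.3719


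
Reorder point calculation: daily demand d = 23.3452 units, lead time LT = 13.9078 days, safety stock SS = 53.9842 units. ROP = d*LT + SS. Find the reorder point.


d*LT = 23.3452 * 13.9078 = 324.6804
ROP = 324.6804 + 53.9842 = 378.6646

378.6646 units


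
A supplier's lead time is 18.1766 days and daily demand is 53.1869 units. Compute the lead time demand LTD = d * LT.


LTD = 53.1869 * 18.1766 = 966.7570

966.7570 units


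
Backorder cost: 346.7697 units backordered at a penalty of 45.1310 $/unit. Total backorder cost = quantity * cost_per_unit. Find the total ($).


Total = 346.7697 * 45.1310 = 15650.0633

15650.0633 $


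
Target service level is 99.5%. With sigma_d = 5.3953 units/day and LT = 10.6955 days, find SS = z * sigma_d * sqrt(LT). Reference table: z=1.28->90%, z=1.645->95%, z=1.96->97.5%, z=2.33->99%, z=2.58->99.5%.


From the table, SL = 99.5% corresponds to z = 2.58
sqrt(LT) = sqrt(10.6955) = 3.2704
SS = 2.58 * 5.3953 * 3.2704 = 45.5235

45.5235 units


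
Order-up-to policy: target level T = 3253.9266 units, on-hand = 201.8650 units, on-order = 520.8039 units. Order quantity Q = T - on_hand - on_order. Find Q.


Inventory position = OH + OO = 201.8650 + 520.8039 = 722.6689
Q = 3253.9266 - 722.6689 = 2531.2577

2531.2577 units


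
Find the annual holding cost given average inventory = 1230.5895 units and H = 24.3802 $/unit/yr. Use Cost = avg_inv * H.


Cost = 1230.5895 * 24.3802 = 30002.0181

30002.0181 $/yr


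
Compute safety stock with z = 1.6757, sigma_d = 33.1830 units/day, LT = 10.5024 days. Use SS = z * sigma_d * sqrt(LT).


sqrt(LT) = sqrt(10.5024) = 3.2407
SS = 1.6757 * 33.1830 * 3.2407 = 180.2006

180.2006 units


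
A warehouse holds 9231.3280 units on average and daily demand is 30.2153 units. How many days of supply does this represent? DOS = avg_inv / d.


DOS = 9231.3280 / 30.2153 = 305.5183

305.5183 days


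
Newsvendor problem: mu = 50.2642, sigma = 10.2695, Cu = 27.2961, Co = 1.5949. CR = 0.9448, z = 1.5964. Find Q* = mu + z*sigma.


CR = Cu/(Cu+Co) = 27.2961/(27.2961+1.5949) = 0.9448
z = 1.5964
Q* = 50.2642 + 1.5964 * 10.2695 = 66.6584

66.6584 units


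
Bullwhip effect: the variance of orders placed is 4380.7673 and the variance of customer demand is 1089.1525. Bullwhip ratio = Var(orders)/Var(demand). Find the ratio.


BW = 4380.7673 / 1089.1525 = 4.0222

4.0222


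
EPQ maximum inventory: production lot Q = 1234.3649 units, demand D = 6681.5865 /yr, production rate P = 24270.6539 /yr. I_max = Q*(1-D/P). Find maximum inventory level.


D/P = 0.2753
1 - D/P = 0.7247
I_max = 1234.3649 * 0.7247 = 894.5506

894.5506 units


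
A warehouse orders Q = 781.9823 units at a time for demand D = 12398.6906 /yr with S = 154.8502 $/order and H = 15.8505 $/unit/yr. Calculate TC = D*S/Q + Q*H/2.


Ordering cost = D*S/Q = 2455.2215
Holding cost = Q*H/2 = 6197.4052
TC = 2455.2215 + 6197.4052 = 8652.6267

8652.6267 $/yr


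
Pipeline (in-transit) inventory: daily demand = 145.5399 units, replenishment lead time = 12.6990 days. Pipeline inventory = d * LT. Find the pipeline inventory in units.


Pipeline = 145.5399 * 12.6990 = 1848.2112

1848.2112 units


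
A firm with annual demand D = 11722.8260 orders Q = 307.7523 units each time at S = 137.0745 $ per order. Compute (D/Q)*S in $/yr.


Number of orders = D/Q = 38.0918
Cost = 38.0918 * 137.0745 = 5221.4086

5221.4086 $/yr


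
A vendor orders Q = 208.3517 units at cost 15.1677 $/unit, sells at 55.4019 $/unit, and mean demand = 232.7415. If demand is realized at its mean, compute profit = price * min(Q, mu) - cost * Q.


Sales at mu = min(208.3517, 232.7415) = 208.3517
Revenue = 55.4019 * 208.3517 = 11543.0800
Total cost = 15.1677 * 208.3517 = 3160.2161
Profit = 11543.0800 - 3160.2161 = 8382.8640

8382.8640 $


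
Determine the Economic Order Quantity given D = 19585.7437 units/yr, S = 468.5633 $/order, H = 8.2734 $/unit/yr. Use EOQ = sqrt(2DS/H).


2*D*S = 2 * 19585.7437 * 468.5633 = 18354321.4021
2*D*S/H = 2218473.8320
EOQ = sqrt(2218473.8320) = 1489.4542

1489.4542 units


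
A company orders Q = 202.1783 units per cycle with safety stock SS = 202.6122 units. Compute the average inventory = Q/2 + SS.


Q/2 = 101.0892
Avg = 101.0892 + 202.6122 = 303.7013

303.7013 units


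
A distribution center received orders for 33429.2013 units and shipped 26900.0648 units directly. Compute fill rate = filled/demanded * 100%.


FR = 26900.0648 / 33429.2013 * 100 = 80.4688

80.4688%


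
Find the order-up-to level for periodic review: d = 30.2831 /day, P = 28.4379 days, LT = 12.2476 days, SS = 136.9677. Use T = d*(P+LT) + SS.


P + LT = 40.6855
d*(P+LT) = 30.2831 * 40.6855 = 1232.0831
T = 1232.0831 + 136.9677 = 1369.0508

1369.0508 units


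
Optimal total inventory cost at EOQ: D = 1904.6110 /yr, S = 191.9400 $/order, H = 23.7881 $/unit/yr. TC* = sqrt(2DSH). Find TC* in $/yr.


2*D*S*H = 17392480.6915
TC* = sqrt(17392480.6915) = 4170.4293

4170.4293 $/yr


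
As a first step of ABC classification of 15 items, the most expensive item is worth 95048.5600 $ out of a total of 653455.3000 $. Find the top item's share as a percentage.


Top item = 95048.5600
Total = 653455.3000
Percentage = 95048.5600 / 653455.3000 * 100 = 14.5455

14.5455%


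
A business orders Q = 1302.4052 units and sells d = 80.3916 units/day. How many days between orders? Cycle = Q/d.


Cycle = 1302.4052 / 80.3916 = 16.2008

16.2008 days


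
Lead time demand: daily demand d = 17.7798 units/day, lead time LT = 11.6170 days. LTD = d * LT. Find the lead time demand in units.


LTD = 17.7798 * 11.6170 = 206.5479

206.5479 units


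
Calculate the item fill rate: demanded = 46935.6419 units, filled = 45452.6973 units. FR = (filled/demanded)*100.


FR = 45452.6973 / 46935.6419 * 100 = 96.8405

96.8405%


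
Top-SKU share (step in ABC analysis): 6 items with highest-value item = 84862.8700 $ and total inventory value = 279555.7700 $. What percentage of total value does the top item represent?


Top item = 84862.8700
Total = 279555.7700
Percentage = 84862.8700 / 279555.7700 * 100 = 30.3563

30.3563%


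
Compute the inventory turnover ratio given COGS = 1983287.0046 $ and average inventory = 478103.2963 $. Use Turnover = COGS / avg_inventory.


Turnover = 1983287.0046 / 478103.2963 = 4.1482

4.1482


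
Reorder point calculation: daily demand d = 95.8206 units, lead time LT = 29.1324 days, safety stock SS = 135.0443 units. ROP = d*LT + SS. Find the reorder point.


d*LT = 95.8206 * 29.1324 = 2791.4840
ROP = 2791.4840 + 135.0443 = 2926.5283

2926.5283 units


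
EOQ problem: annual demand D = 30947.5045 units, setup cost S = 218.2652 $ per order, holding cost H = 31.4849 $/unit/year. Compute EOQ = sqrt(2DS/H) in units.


2*D*S = 2 * 30947.5045 * 218.2652 = 13509526.5184
2*D*S/H = 429079.5435
EOQ = sqrt(429079.5435) = 655.0416

655.0416 units


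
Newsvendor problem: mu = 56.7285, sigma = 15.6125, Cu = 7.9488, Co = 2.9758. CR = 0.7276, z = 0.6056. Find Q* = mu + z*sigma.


CR = Cu/(Cu+Co) = 7.9488/(7.9488+2.9758) = 0.7276
z = 0.6056
Q* = 56.7285 + 0.6056 * 15.6125 = 66.1834

66.1834 units


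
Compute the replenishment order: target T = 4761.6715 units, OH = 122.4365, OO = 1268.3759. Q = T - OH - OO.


Inventory position = OH + OO = 122.4365 + 1268.3759 = 1390.8124
Q = 4761.6715 - 1390.8124 = 3370.8591

3370.8591 units


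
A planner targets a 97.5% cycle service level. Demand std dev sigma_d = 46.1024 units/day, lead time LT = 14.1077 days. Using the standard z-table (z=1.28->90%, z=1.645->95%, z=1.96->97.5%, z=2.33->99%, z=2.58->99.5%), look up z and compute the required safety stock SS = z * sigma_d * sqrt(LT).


From the table, SL = 97.5% corresponds to z = 1.96
sqrt(LT) = sqrt(14.1077) = 3.7560
SS = 1.96 * 46.1024 * 3.7560 = 339.3968

339.3968 units


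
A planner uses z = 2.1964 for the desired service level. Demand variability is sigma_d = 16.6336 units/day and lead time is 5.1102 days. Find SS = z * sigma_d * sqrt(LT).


sqrt(LT) = sqrt(5.1102) = 2.2606
SS = 2.1964 * 16.6336 * 2.2606 = 82.5879

82.5879 units


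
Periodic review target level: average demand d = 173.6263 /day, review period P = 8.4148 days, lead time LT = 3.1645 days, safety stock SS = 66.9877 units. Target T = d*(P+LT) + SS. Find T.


P + LT = 11.5793
d*(P+LT) = 173.6263 * 11.5793 = 2010.4710
T = 2010.4710 + 66.9877 = 2077.4587

2077.4587 units


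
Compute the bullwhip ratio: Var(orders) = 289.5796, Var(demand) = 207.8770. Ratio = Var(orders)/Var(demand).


BW = 289.5796 / 207.8770 = 1.3930

1.3930


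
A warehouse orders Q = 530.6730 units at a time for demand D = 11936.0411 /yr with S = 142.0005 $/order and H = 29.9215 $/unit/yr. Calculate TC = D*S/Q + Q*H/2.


Ordering cost = D*S/Q = 3193.9138
Holding cost = Q*H/2 = 7939.2661
TC = 3193.9138 + 7939.2661 = 11133.1799

11133.1799 $/yr


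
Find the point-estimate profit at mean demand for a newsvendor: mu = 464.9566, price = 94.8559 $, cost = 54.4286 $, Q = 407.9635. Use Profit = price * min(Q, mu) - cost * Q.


Sales at mu = min(407.9635, 464.9566) = 407.9635
Revenue = 94.8559 * 407.9635 = 38697.7450
Total cost = 54.4286 * 407.9635 = 22204.8822
Profit = 38697.7450 - 22204.8822 = 16492.8628

16492.8628 $


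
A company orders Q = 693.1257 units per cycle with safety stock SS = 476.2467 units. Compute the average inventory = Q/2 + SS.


Q/2 = 346.5629
Avg = 346.5629 + 476.2467 = 822.8095

822.8095 units


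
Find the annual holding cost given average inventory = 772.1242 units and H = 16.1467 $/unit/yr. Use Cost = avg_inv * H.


Cost = 772.1242 * 16.1467 = 12467.2578

12467.2578 $/yr


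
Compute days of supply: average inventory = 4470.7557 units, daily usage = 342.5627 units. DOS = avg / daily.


DOS = 4470.7557 / 342.5627 = 13.0509

13.0509 days


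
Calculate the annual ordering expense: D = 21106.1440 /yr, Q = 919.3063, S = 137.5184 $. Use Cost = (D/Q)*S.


Number of orders = D/Q = 22.9588
Cost = 22.9588 * 137.5184 = 3157.2536

3157.2536 $/yr


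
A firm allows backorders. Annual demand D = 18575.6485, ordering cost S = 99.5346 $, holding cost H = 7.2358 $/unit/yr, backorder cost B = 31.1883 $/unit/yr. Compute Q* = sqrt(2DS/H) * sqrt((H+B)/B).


sqrt(2DS/H) = 714.8761
sqrt((H+B)/B) = 1.1100
Q* = 714.8761 * 1.1100 = 793.4814

793.4814 units


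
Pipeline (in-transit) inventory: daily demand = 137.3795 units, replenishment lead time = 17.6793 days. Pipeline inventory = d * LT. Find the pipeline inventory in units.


Pipeline = 137.3795 * 17.6793 = 2428.7734

2428.7734 units


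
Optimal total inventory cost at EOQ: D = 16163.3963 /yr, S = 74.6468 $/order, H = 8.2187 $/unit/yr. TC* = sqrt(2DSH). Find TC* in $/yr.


2*D*S*H = 19832476.1125
TC* = sqrt(19832476.1125) = 4453.3668

4453.3668 $/yr


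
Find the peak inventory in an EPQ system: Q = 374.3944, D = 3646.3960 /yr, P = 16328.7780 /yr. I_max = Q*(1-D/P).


D/P = 0.2233
1 - D/P = 0.7767
I_max = 374.3944 * 0.7767 = 290.7880

290.7880 units


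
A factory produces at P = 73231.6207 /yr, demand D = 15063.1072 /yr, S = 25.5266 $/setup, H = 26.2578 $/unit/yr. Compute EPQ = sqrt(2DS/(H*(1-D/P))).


1 - D/P = 1 - 0.2057 = 0.7943
H*(1-D/P) = 20.8568
2DS = 769019.8245
EPQ = sqrt(36871.4214) = 192.0193

192.0193 units


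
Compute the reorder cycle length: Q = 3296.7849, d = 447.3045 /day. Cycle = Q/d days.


Cycle = 3296.7849 / 447.3045 = 7.3703

7.3703 days


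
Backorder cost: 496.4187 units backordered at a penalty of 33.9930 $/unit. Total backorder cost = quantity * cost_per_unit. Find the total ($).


Total = 496.4187 * 33.9930 = 16874.7609

16874.7609 $


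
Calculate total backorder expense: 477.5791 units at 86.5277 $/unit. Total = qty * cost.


Total = 477.5791 * 86.5277 = 41323.8211

41323.8211 $


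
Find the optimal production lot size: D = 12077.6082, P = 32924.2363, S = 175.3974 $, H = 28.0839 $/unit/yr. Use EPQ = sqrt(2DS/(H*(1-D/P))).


1 - D/P = 1 - 0.3668 = 0.6332
H*(1-D/P) = 17.7819
2DS = 4236762.1530
EPQ = sqrt(238262.9734) = 488.1219

488.1219 units


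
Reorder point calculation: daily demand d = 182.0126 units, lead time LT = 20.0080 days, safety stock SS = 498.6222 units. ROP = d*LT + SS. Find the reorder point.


d*LT = 182.0126 * 20.0080 = 3641.7081
ROP = 3641.7081 + 498.6222 = 4140.3303

4140.3303 units


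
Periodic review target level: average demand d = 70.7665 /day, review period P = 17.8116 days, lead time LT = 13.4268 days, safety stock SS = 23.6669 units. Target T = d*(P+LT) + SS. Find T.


P + LT = 31.2384
d*(P+LT) = 70.7665 * 31.2384 = 2210.6322
T = 2210.6322 + 23.6669 = 2234.2991

2234.2991 units


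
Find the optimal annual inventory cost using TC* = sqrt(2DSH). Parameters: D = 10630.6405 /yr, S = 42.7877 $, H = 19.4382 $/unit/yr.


2*D*S*H = 17683344.8272
TC* = sqrt(17683344.8272) = 4205.1569

4205.1569 $/yr


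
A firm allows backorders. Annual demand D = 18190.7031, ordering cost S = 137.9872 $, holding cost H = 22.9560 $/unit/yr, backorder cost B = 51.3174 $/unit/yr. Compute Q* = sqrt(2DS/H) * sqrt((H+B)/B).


sqrt(2DS/H) = 467.6393
sqrt((H+B)/B) = 1.2031
Q* = 467.6393 * 1.2031 = 562.5943

562.5943 units


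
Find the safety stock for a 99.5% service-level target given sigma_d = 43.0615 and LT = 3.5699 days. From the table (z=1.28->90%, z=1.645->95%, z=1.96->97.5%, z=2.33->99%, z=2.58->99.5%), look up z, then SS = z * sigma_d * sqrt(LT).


From the table, SL = 99.5% corresponds to z = 2.58
sqrt(LT) = sqrt(3.5699) = 1.8894
SS = 2.58 * 43.0615 * 1.8894 = 209.9118

209.9118 units


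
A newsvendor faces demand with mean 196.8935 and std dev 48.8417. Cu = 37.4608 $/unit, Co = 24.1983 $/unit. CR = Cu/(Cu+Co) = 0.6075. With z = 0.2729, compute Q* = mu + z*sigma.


CR = Cu/(Cu+Co) = 37.4608/(37.4608+24.1983) = 0.6075
z = 0.2729
Q* = 196.8935 + 0.2729 * 48.8417 = 210.2224

210.2224 units


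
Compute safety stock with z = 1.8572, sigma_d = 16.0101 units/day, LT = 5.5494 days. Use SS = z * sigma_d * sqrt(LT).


sqrt(LT) = sqrt(5.5494) = 2.3557
SS = 1.8572 * 16.0101 * 2.3557 = 70.0448

70.0448 units


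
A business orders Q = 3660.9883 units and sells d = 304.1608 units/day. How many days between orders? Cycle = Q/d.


Cycle = 3660.9883 / 304.1608 = 12.0364

12.0364 days


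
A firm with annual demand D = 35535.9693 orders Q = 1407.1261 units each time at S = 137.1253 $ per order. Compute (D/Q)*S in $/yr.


Number of orders = D/Q = 25.2543
Cost = 25.2543 * 137.1253 = 3463.0020

3463.0020 $/yr


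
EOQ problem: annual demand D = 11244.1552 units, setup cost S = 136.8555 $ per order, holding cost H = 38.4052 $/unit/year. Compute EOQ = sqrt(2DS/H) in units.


2*D*S = 2 * 11244.1552 * 136.8555 = 3077648.9639
2*D*S/H = 80136.2567
EOQ = sqrt(80136.2567) = 283.0835

283.0835 units


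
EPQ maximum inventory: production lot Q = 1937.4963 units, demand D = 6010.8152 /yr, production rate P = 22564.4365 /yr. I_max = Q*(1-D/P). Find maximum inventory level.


D/P = 0.2664
1 - D/P = 0.7336
I_max = 1937.4963 * 0.7336 = 1421.3774

1421.3774 units


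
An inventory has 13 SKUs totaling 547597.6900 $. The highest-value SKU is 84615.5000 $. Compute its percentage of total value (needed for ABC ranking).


Top item = 84615.5000
Total = 547597.6900
Percentage = 84615.5000 / 547597.6900 * 100 = 15.4521

15.4521%


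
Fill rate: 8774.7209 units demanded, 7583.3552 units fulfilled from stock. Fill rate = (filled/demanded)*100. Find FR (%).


FR = 7583.3552 / 8774.7209 * 100 = 86.4228

86.4228%


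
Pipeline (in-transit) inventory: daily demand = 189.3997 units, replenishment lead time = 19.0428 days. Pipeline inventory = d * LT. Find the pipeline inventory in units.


Pipeline = 189.3997 * 19.0428 = 3606.7006

3606.7006 units


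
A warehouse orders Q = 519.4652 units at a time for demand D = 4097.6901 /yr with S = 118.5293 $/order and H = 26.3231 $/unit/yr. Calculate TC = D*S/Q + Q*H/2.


Ordering cost = D*S/Q = 934.9930
Holding cost = Q*H/2 = 6836.9672
TC = 934.9930 + 6836.9672 = 7771.9602

7771.9602 $/yr


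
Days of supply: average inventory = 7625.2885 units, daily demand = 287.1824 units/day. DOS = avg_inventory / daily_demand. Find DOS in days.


DOS = 7625.2885 / 287.1824 = 26.5521

26.5521 days


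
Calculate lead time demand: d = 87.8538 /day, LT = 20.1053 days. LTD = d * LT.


LTD = 87.8538 * 20.1053 = 1766.3270

1766.3270 units


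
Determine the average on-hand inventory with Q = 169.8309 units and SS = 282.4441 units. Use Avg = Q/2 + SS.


Q/2 = 84.9155
Avg = 84.9155 + 282.4441 = 367.3596

367.3596 units


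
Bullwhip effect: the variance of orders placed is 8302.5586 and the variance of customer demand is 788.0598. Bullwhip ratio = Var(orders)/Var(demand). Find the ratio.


BW = 8302.5586 / 788.0598 = 10.5354

10.5354


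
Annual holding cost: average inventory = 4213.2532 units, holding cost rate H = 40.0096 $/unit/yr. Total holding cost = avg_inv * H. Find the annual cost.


Cost = 4213.2532 * 40.0096 = 168570.5752

168570.5752 $/yr


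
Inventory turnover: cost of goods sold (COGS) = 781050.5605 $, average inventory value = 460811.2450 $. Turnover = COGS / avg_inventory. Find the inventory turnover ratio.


Turnover = 781050.5605 / 460811.2450 = 1.6949

1.6949


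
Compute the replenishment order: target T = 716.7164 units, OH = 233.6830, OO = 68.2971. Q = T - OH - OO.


Inventory position = OH + OO = 233.6830 + 68.2971 = 301.9801
Q = 716.7164 - 301.9801 = 414.7363

414.7363 units


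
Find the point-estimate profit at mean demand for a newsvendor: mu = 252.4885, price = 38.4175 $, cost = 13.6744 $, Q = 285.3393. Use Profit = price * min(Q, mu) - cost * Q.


Sales at mu = min(285.3393, 252.4885) = 252.4885
Revenue = 38.4175 * 252.4885 = 9699.9769
Total cost = 13.6744 * 285.3393 = 3901.8437
Profit = 9699.9769 - 3901.8437 = 5798.1332

5798.1332 $


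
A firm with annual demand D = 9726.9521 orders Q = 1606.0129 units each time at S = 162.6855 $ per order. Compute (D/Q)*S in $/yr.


Number of orders = D/Q = 6.0566
Cost = 6.0566 * 162.6855 = 985.3184

985.3184 $/yr


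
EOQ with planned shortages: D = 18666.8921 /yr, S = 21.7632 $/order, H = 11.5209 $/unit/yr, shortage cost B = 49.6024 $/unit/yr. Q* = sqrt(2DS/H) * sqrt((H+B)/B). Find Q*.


sqrt(2DS/H) = 265.5640
sqrt((H+B)/B) = 1.1101
Q* = 265.5640 * 1.1101 = 294.7958

294.7958 units


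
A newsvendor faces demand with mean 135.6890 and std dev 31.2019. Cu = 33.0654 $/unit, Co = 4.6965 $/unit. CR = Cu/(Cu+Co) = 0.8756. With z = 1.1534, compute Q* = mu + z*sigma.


CR = Cu/(Cu+Co) = 33.0654/(33.0654+4.6965) = 0.8756
z = 1.1534
Q* = 135.6890 + 1.1534 * 31.2019 = 171.6773

171.6773 units


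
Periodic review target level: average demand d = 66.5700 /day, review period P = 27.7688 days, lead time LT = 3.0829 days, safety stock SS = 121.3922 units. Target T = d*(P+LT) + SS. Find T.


P + LT = 30.8517
d*(P+LT) = 66.5700 * 30.8517 = 2053.7977
T = 2053.7977 + 121.3922 = 2175.1899

2175.1899 units


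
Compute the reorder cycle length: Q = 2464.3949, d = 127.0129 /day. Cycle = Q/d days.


Cycle = 2464.3949 / 127.0129 = 19.4027

19.4027 days


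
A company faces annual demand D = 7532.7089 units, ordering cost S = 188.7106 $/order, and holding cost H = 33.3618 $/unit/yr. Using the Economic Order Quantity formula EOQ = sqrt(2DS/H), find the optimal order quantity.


2*D*S = 2 * 7532.7089 * 188.7106 = 2843004.0323
2*D*S/H = 85217.3454
EOQ = sqrt(85217.3454) = 291.9201

291.9201 units


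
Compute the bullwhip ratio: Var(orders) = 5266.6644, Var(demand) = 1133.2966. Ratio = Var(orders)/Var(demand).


BW = 5266.6644 / 1133.2966 = 4.6472

4.6472


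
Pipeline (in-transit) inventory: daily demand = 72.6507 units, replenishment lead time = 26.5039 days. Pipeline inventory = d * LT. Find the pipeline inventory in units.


Pipeline = 72.6507 * 26.5039 = 1925.5269

1925.5269 units


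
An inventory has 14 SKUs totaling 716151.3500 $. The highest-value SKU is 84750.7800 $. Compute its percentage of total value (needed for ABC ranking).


Top item = 84750.7800
Total = 716151.3500
Percentage = 84750.7800 / 716151.3500 * 100 = 11.8342

11.8342%


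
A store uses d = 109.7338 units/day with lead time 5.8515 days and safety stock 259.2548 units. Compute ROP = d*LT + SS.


d*LT = 109.7338 * 5.8515 = 642.1073
ROP = 642.1073 + 259.2548 = 901.3621

901.3621 units


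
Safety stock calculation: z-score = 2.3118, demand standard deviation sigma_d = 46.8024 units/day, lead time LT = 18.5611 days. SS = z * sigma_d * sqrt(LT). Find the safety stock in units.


sqrt(LT) = sqrt(18.5611) = 4.3083
SS = 2.3118 * 46.8024 * 4.3083 = 466.1442

466.1442 units


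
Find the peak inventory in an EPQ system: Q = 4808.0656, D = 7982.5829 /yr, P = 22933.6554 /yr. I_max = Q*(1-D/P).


D/P = 0.3481
1 - D/P = 0.6519
I_max = 4808.0656 * 0.6519 = 3134.5085

3134.5085 units


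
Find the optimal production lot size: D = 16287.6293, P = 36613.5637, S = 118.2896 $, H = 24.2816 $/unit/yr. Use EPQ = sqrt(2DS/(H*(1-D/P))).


1 - D/P = 1 - 0.4449 = 0.5551
H*(1-D/P) = 13.4799
2DS = 3853314.3097
EPQ = sqrt(285856.8589) = 534.6558

534.6558 units


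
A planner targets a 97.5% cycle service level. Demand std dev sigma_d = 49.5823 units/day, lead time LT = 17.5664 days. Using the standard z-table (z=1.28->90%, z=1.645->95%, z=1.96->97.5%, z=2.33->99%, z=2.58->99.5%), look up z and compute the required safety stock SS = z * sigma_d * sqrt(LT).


From the table, SL = 97.5% corresponds to z = 1.96
sqrt(LT) = sqrt(17.5664) = 4.1912
SS = 1.96 * 49.5823 * 4.1912 = 407.3091

407.3091 units


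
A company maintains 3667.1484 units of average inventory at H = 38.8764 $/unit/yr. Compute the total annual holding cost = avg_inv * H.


Cost = 3667.1484 * 38.8764 = 142565.5281

142565.5281 $/yr


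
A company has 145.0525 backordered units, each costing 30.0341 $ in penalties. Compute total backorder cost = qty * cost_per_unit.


Total = 145.0525 * 30.0341 = 4356.5213

4356.5213 $


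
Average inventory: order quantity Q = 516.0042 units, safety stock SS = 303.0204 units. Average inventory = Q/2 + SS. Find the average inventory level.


Q/2 = 258.0021
Avg = 258.0021 + 303.0204 = 561.0225

561.0225 units


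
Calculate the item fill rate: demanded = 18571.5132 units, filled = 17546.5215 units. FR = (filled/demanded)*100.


FR = 17546.5215 / 18571.5132 * 100 = 94.4808

94.4808%


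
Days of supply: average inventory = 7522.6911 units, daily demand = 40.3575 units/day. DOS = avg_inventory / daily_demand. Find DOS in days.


DOS = 7522.6911 / 40.3575 = 186.4013

186.4013 days


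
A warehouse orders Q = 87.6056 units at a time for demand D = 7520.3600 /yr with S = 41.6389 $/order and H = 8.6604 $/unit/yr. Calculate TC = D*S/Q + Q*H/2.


Ordering cost = D*S/Q = 3574.4235
Holding cost = Q*H/2 = 379.3498
TC = 3574.4235 + 379.3498 = 3953.7733

3953.7733 $/yr


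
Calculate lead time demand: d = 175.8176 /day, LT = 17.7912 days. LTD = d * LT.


LTD = 175.8176 * 17.7912 = 3128.0061

3128.0061 units


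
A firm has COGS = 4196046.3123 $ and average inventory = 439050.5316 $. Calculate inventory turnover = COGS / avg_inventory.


Turnover = 4196046.3123 / 439050.5316 = 9.5571

9.5571


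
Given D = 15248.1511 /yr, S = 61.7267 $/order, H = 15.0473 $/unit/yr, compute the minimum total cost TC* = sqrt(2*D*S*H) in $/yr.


2*D*S*H = 28325580.6825
TC* = sqrt(28325580.6825) = 5322.1782

5322.1782 $/yr


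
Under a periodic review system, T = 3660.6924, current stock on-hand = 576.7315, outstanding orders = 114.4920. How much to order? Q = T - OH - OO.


Inventory position = OH + OO = 576.7315 + 114.4920 = 691.2235
Q = 3660.6924 - 691.2235 = 2969.4689

2969.4689 units


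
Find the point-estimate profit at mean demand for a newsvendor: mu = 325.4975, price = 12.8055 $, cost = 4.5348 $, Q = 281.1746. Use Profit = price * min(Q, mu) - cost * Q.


Sales at mu = min(281.1746, 325.4975) = 281.1746
Revenue = 12.8055 * 281.1746 = 3600.5813
Total cost = 4.5348 * 281.1746 = 1275.0706
Profit = 3600.5813 - 1275.0706 = 2325.5108

2325.5108 $


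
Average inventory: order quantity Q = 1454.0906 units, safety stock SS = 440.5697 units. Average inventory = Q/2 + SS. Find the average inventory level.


Q/2 = 727.0453
Avg = 727.0453 + 440.5697 = 1167.6150

1167.6150 units


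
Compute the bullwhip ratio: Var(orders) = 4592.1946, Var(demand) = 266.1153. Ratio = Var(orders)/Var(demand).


BW = 4592.1946 / 266.1153 = 17.2564

17.2564


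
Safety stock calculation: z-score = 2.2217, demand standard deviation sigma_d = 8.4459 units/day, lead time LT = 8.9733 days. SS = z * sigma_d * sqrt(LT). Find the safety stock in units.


sqrt(LT) = sqrt(8.9733) = 2.9955
SS = 2.2217 * 8.4459 * 2.9955 = 56.2092

56.2092 units


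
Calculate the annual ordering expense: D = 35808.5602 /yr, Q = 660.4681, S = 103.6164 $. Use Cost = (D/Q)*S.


Number of orders = D/Q = 54.2169
Cost = 54.2169 * 103.6164 = 5617.7643

5617.7643 $/yr


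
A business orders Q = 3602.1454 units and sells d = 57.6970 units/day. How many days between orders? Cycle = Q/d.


Cycle = 3602.1454 / 57.6970 = 62.4321

62.4321 days


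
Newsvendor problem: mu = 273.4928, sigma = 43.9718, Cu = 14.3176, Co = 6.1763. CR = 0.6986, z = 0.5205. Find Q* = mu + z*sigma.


CR = Cu/(Cu+Co) = 14.3176/(14.3176+6.1763) = 0.6986
z = 0.5205
Q* = 273.4928 + 0.5205 * 43.9718 = 296.3801

296.3801 units


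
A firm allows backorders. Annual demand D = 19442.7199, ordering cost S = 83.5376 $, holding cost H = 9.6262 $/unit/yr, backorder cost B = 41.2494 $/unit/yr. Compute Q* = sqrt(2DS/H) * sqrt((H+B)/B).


sqrt(2DS/H) = 580.9076
sqrt((H+B)/B) = 1.1106
Q* = 580.9076 * 1.1106 = 645.1386

645.1386 units


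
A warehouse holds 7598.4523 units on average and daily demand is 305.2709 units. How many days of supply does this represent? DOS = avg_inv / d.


DOS = 7598.4523 / 305.2709 = 24.8909

24.8909 days


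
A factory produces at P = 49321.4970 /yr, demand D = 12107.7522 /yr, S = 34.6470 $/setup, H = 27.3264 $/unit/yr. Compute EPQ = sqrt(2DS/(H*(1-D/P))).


1 - D/P = 1 - 0.2455 = 0.7545
H*(1-D/P) = 20.6181
2DS = 838994.5809
EPQ = sqrt(40692.0537) = 201.7227

201.7227 units


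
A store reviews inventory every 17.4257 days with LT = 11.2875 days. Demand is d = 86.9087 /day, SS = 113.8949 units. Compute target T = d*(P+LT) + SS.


P + LT = 28.7132
d*(P+LT) = 86.9087 * 28.7132 = 2495.4269
T = 2495.4269 + 113.8949 = 2609.3218

2609.3218 units


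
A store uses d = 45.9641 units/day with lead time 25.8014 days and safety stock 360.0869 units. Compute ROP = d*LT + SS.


d*LT = 45.9641 * 25.8014 = 1185.9381
ROP = 1185.9381 + 360.0869 = 1546.0250

1546.0250 units


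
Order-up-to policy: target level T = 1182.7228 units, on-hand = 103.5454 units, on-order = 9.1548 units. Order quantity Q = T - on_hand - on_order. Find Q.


Inventory position = OH + OO = 103.5454 + 9.1548 = 112.7002
Q = 1182.7228 - 112.7002 = 1070.0226

1070.0226 units


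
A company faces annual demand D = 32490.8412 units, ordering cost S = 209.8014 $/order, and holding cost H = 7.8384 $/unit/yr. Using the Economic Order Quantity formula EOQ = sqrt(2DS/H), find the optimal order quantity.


2*D*S = 2 * 32490.8412 * 209.8014 = 13633247.9419
2*D*S/H = 1739289.6435
EOQ = sqrt(1739289.6435) = 1318.8213

1318.8213 units


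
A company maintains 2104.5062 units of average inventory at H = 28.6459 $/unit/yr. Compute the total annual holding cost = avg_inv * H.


Cost = 2104.5062 * 28.6459 = 60285.4742

60285.4742 $/yr


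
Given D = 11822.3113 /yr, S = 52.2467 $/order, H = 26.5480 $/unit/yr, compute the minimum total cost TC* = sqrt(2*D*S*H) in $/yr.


2*D*S*H = 32796164.8135
TC* = sqrt(32796164.8135) = 5726.7936

5726.7936 $/yr


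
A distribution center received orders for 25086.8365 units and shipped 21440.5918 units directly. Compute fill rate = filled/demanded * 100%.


FR = 21440.5918 / 25086.8365 * 100 = 85.4655

85.4655%


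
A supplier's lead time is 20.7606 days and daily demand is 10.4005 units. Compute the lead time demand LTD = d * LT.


LTD = 10.4005 * 20.7606 = 215.9206

215.9206 units


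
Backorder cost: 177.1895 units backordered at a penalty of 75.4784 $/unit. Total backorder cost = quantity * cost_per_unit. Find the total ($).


Total = 177.1895 * 75.4784 = 13373.9800

13373.9800 $


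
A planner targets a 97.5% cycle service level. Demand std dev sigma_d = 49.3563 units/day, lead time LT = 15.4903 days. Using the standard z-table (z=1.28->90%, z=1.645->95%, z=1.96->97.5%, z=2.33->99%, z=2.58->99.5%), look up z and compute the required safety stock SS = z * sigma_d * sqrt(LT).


From the table, SL = 97.5% corresponds to z = 1.96
sqrt(LT) = sqrt(15.4903) = 3.9358
SS = 1.96 * 49.3563 * 3.9358 = 380.7401

380.7401 units


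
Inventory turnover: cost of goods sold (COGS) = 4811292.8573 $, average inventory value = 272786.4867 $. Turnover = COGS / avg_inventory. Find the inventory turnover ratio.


Turnover = 4811292.8573 / 272786.4867 = 17.6376

17.6376


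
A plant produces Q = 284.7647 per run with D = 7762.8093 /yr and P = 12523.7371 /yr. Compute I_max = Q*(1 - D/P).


D/P = 0.6198
1 - D/P = 0.3802
I_max = 284.7647 * 0.3802 = 108.2540

108.2540 units


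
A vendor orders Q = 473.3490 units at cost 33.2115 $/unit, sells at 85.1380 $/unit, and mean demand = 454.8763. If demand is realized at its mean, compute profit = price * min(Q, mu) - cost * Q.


Sales at mu = min(473.3490, 454.8763) = 454.8763
Revenue = 85.1380 * 454.8763 = 38727.2584
Total cost = 33.2115 * 473.3490 = 15720.6303
Profit = 38727.2584 - 15720.6303 = 23006.6281

23006.6281 $


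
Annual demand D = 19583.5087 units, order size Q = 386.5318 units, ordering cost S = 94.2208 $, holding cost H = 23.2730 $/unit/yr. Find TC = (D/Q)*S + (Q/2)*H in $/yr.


Ordering cost = D*S/Q = 4773.6664
Holding cost = Q*H/2 = 4497.8773
TC = 4773.6664 + 4497.8773 = 9271.5437

9271.5437 $/yr


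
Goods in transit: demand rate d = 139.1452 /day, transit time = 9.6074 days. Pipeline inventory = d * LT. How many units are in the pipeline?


Pipeline = 139.1452 * 9.6074 = 1336.8236

1336.8236 units


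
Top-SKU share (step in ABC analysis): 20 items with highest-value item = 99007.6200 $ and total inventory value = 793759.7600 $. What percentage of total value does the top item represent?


Top item = 99007.6200
Total = 793759.7600
Percentage = 99007.6200 / 793759.7600 * 100 = 12.4732

12.4732%


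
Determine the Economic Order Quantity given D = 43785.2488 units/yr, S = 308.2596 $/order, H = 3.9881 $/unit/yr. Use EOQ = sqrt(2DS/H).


2*D*S = 2 * 43785.2488 * 308.2596 = 26994446.5620
2*D*S/H = 6768748.6678
EOQ = sqrt(6768748.6678) = 2601.6819

2601.6819 units


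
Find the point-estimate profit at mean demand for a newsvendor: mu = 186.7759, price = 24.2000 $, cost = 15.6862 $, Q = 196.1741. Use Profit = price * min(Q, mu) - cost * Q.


Sales at mu = min(196.1741, 186.7759) = 186.7759
Revenue = 24.2000 * 186.7759 = 4519.9768
Total cost = 15.6862 * 196.1741 = 3077.2262
Profit = 4519.9768 - 3077.2262 = 1442.7506

1442.7506 $


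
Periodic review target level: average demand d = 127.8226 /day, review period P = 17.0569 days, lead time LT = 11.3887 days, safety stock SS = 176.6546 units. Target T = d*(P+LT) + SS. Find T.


P + LT = 28.4456
d*(P+LT) = 127.8226 * 28.4456 = 3635.9906
T = 3635.9906 + 176.6546 = 3812.6452

3812.6452 units


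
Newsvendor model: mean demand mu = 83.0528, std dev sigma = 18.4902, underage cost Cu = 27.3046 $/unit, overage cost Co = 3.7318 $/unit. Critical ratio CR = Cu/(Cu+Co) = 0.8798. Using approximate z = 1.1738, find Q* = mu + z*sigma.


CR = Cu/(Cu+Co) = 27.3046/(27.3046+3.7318) = 0.8798
z = 1.1738
Q* = 83.0528 + 1.1738 * 18.4902 = 104.7566

104.7566 units


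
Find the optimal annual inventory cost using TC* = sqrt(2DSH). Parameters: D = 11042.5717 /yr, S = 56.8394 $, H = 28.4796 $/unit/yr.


2*D*S*H = 35750621.2949
TC* = sqrt(35750621.2949) = 5979.1823

5979.1823 $/yr


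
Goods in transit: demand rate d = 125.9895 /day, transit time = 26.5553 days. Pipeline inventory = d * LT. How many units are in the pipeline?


Pipeline = 125.9895 * 26.5553 = 3345.6890

3345.6890 units


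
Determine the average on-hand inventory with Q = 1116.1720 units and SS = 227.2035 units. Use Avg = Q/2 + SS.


Q/2 = 558.0860
Avg = 558.0860 + 227.2035 = 785.2895

785.2895 units
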